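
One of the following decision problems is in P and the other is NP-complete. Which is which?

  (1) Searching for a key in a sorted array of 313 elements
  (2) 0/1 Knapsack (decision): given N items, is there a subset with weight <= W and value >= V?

(1) is P: binary search runs in O(log n).
(2) is NP-complete: reduces from Subset Sum.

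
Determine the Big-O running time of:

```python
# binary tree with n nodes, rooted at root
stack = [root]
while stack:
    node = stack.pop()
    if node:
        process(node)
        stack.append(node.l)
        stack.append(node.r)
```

Time complexity: O(n).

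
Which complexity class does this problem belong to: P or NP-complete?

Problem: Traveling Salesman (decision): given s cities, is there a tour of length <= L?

This problem is NP-complete: reduces from Hamiltonian Cycle.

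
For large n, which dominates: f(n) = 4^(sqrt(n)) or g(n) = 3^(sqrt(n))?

f(n) = 4^(sqrt(n)) grows faster: ratio is (4/3)^(sqrt(n)) -> infinity since 4/3 > 1.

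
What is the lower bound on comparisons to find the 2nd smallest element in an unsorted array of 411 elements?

Finding the 2nd smallest of 411 elements requires Omega(n) comparisons. Every element must participate in at least one comparison; otherwise it could be the 2nd smallest.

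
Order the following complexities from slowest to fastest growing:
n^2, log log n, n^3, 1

Ordered by growth rate: 1 < log log n < n^2 < n^3.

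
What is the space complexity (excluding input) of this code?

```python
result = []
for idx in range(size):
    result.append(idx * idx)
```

Space complexity: O(n).
Auxiliary storage grows linearly with the input size n in the worst case.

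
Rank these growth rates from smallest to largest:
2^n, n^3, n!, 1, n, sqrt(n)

Ordered by growth rate: 1 < sqrt(n) < n < n^3 < 2^n < n!.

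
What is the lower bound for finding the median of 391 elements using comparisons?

To find the median of 391 elements, every element must be compared at least once, so the lower bound is Omega(n). The BFPRT algorithm achieves O(n), making this tight.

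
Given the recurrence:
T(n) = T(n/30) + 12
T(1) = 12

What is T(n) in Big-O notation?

Each step divides n by 30 and adds 12. After log_30(n) steps, T(n) = O(log n).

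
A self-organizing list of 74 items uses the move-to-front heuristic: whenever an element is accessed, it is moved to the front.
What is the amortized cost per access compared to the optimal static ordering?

With potential Phi = number of inversions between the MTF list and the optimal static list (at most C(74,2)), each access has amortized cost at most 2 * (cost under optimal static ordering). This is the move-to-front 2-competitiveness result.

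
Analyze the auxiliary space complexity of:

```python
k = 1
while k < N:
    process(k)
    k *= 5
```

Space complexity: O(1).
Only a constant amount of auxiliary storage is used; nothing grows with n.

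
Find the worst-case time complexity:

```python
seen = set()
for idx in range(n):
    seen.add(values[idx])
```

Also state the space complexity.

Time complexity: O(n).
Space complexity: O(n).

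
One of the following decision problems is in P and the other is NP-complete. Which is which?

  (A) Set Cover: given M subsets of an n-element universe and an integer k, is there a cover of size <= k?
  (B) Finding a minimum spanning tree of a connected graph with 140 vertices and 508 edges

(A) is NP-complete: one of Karp's 21 NP-complete problems (with k part of the input).
(B) is P: Kruskal's / Prim's algorithms run in polynomial time.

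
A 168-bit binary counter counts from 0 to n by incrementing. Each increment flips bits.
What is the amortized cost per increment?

Bit i flips every 2^i increments. Total flips over n increments: sum_{i=0}^{168} n/2^i < 2n. Amortized cost: 2n/n = O(1).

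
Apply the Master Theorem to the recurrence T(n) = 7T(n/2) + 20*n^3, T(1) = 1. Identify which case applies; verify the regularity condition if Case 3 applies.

a=7, b=2, f(n)=20*n^3.
log_2(7) = 2.807 < 3.
f(n) = Omega(n^(2.807+epsilon)) for some epsilon > 0, so Case 3 is the candidate.
Regularity: a*f(n/b) = 7*20*(n/2)^3 = (7/8)*20*n^3 <= c*f(n) with c = 7/8 < 1. Satisfied.
Case 3: T(n) = Theta(n^3).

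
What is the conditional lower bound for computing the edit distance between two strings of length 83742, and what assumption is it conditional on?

Under SETH (the Strong Exponential Time Hypothesis), edit distance on length-83742 strings cannot be computed in O(n^(2-epsilon)) time for any epsilon > 0 (Backurs-Indyk). The reduction is from CNF-SAT via the orthogonal vectors problem.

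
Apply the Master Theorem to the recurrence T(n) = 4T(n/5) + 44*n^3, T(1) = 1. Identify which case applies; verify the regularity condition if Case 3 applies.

a=4, b=5, f(n)=44*n^3.
log_5(4) = 0.8614 < 3.
f(n) = Omega(n^(0.8614+epsilon)) for some epsilon > 0, so Case 3 is the candidate.
Regularity: a*f(n/b) = 4*44*(n/5)^3 = (4/125)*44*n^3 <= c*f(n) with c = 4/125 < 1. Satisfied.
Case 3: T(n) = Theta(n^3).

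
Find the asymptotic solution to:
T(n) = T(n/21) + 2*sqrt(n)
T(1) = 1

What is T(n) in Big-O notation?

Each level contributes sqrt(n/21^k). Geometric series with ratio 1/sqrt(21) < 1 sums to O(sqrt(n)).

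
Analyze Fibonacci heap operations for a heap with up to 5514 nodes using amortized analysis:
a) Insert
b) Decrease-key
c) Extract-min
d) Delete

Fibonacci heaps use lazy consolidation. Potential function Phi = t + 2m (t = number of trees, m = marked nodes).
- Insert: O(1) actual, Delta Phi = +1 (one new tree) => O(1) amortized.
- Decrease-key: with c cascading cuts, actual cost is O(c); Delta Phi <= c - 2(c-1) + 2 = 4 - c (c new trees; >= c-1 marks cleared; <= 1 new mark). Amortized O(c) + (4 - c) = O(1).
- Extract-min: O(D(n) + t) actual; consolidation drops t to <= D(n)+1, so Delta Phi pays for the t term. D(n) = O(log n) for n = 5514 => O(log n) amortized.
- Delete: decrease-key to -inf then extract-min = O(log n).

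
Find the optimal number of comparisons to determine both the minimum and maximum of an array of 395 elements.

Naive approach: 788 comparisons (394 for max + 394 for min).
Optimal: Compare elements in pairs first (floor(n/2) = 197 comparisons), then find max among winners and min among losers (197 comparisons each).
Total: ceil(3n/2) - 2 = 591 comparisons. An adversary argument shows this is also a lower bound.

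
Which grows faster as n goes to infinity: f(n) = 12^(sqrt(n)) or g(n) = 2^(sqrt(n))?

f(n) = 12^(sqrt(n)) grows faster: ratio is (12/2)^(sqrt(n)) -> infinity since 12/2 > 1.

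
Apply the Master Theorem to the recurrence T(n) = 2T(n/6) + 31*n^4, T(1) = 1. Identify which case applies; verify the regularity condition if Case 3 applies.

a=2, b=6, f(n)=31*n^4.
log_6(2) = 0.3869 < 4.
f(n) = Omega(n^(0.3869+epsilon)) for some epsilon > 0, so Case 3 is the candidate.
Regularity: a*f(n/b) = 2*31*(n/6)^4 = (2/1296)*31*n^4 <= c*f(n) with c = 2/1296 < 1. Satisfied.
Case 3: T(n) = Theta(n^4).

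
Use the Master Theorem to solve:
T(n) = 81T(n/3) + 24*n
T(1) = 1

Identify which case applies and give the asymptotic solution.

a=81, b=3, f(n)=24*n.
log_3(81) = 4 > 1.
Since f(n) = O(n^1) is polynomially smaller than n^4, Case 1 applies.
T(n) = Theta(n^4).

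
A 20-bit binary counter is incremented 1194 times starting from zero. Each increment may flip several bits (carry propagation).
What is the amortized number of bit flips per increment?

Bit i flips on every 2^i-th increment, so over 1194 increments bit i flips floor(1194/2^i) times. Summing over i: total flips < 2 * 1194. Amortized: < 2 = O(1) per increment.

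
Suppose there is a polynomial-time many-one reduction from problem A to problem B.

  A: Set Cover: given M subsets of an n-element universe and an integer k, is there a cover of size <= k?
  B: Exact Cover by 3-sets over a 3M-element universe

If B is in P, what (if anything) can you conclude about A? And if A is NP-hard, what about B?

A poly-time reduction A <=_p B means any A-instance can be transformed to a B-instance in poly time.
If B is in P: compose the reduction with B's poly-time algorithm to solve A in poly time, so A is in P.
If A is NP-hard: every NP problem reduces to A, which reduces to B; composing reductions, every NP problem reduces to B, so B is NP-hard.
(Here in fact A is NP-complete and B is NP-complete.)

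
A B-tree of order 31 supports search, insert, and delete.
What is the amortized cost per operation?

B-tree of order 31 has height O(log_31 n). Each operation traverses the tree height. Splits during insert and merges during delete are O(1) each and occur at most once per level. Total cost per operation: O(log_31 n).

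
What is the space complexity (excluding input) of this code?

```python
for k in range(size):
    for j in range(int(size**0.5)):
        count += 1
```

Space complexity: O(1).
Only a constant amount of auxiliary storage is used; nothing grows with n.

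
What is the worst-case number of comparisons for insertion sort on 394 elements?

Insertion sort on reverse-sorted input: 1 + 2 + ... + (394-1) = 77421 comparisons.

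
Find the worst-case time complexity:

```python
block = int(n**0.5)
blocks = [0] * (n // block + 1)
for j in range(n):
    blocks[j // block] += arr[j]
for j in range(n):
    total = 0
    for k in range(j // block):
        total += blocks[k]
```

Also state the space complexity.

Time complexity: O(n * sqrt(n)).
Space complexity: O(sqrt(n)).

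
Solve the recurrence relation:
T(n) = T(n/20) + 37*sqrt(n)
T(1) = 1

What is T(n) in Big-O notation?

Each level contributes sqrt(n/20^k). Geometric series with ratio 1/sqrt(20) < 1 sums to O(sqrt(n)).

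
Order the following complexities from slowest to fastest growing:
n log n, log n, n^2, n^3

Ordered by growth rate: log n < n log n < n^2 < n^3.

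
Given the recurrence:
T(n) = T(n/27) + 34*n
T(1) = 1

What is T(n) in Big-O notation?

Geometric series: 34*n*(1 + 1/27 + 1/27^2 + ...) = O(n). T(n) = O(n).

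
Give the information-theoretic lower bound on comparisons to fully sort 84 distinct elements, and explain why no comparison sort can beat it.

A comparison sort is a binary decision tree whose leaves are the 84! = 3314240134565353266999387579130131288000666286242049487118846032383059131291716864129885722968716753156177920000000000000000000 possible output permutations. A binary tree with L leaves has height >= ceil(log_2(L)). So any comparison sort needs >= ceil(log_2(84!)) = 421 comparisons in the worst case.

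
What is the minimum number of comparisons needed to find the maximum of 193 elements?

Finding the maximum requires 192 comparisons. Each comparison eliminates exactly one candidate. With 193 candidates, we need 192 eliminations.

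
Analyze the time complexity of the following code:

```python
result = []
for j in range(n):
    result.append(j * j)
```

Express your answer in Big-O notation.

Time complexity: O(n).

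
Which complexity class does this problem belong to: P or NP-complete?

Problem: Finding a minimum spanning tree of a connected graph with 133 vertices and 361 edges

This problem is in P: Kruskal's / Prim's algorithms run in polynomial time.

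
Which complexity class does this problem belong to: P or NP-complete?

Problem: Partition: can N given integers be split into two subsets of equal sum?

This problem is NP-complete: Subset Sum reduces to it (one of Karp's 21 NP-complete problems).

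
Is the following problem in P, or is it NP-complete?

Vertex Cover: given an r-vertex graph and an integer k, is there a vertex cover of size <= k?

This problem is NP-complete: one of Karp's 21 NP-complete problems (with k part of the input; for any fixed constant k it is in P).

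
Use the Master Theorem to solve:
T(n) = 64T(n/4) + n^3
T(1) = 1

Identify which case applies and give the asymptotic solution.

a=64, b=4, f(n)=n^3.
log_4(64) = 3, so n^(log_b(a)) = n^3.
f(n) = Theta(n^3), so Case 2 applies.
T(n) = Theta(n^3 log n).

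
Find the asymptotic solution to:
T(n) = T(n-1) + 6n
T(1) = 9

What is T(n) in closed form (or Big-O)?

Unrolling: T(n) = 9 + 6*(2 + 3 + ... + n) = 9 + 6*(n(n+1)/2 - 1) = O(n^2).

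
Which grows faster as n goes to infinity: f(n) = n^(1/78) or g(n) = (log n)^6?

f(n) = n^(1/78) grows faster: any positive power of n dominates any polylog.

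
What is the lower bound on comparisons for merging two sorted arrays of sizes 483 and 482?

Adversary argument: with sizes 483 and 482 (differing by at most 1), interleave the two arrays so that every consecutive pair in the output comes from different inputs. Then each of the 964 adjacent output pairs must be directly compared, or the algorithm cannot determine their relative order. So 964 comparisons are necessary; standard merge achieves this.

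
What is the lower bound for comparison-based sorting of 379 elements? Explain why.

A comparison-based sorting algorithm corresponds to a decision tree. With 379! possible permutations, the tree has 379! leaves. The height is at least log_2(379!) = Omega(n log n) by Stirling's approximation.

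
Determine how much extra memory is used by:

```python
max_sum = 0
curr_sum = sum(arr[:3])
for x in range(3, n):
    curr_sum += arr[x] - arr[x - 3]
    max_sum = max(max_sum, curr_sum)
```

Space complexity: O(1).
Only a constant amount of auxiliary storage is used; nothing grows with n.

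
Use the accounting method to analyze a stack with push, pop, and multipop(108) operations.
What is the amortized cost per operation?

Assign 2 credits per push (1 for the push, 1 saved for a future pop). Each pop or element popped by multipop(108) uses 1 saved credit. Total credits never go negative, so amortized cost is O(1).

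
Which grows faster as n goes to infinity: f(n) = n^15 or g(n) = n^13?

f(n) = n^15 grows faster: n^15/n^13 = n^2 -> infinity.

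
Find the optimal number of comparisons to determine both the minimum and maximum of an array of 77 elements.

Naive approach: 152 comparisons (76 for max + 76 for min).
Optimal: Compare elements in pairs first (floor(n/2) = 38 comparisons), then find max among winners and min among losers (38 comparisons each).
Total: ceil(3n/2) - 2 = 114 comparisons. An adversary argument shows this is also a lower bound.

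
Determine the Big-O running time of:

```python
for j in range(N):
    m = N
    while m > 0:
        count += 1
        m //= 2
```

Time complexity: O(n log n).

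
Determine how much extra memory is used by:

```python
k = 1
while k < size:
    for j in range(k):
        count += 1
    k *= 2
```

Space complexity: O(1).
Only a constant amount of auxiliary storage is used; nothing grows with n.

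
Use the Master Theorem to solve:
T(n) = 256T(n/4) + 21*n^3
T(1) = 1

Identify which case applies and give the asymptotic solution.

a=256, b=4, f(n)=21*n^3.
log_4(256) = 4 > 3.
Since f(n) = O(n^3) is polynomially smaller than n^4, Case 1 applies.
T(n) = Theta(n^4).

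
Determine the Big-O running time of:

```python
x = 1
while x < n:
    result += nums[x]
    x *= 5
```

Time complexity: O(log n).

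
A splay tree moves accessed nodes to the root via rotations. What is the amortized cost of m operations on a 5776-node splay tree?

Using a potential function Phi = sum of log(size of subtree) for each node, each splay operation has amortized cost O(log n) where n = 5776. Bad individual operations (O(n)) are offset by decreased potential.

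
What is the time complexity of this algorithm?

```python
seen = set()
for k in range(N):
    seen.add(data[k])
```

Time complexity: O(n).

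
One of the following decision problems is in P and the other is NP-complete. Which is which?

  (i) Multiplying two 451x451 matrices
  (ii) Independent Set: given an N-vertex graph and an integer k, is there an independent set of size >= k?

(i) is P: the schoolbook algorithm runs in O(n^3).
(ii) is NP-complete: complement of Clique (with k part of the input).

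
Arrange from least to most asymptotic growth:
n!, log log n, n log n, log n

Ordered by growth rate: log log n < log n < n log n < n!.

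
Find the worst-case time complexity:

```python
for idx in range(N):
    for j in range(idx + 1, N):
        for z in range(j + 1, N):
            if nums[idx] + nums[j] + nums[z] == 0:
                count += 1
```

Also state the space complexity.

Time complexity: O(n^3).
Space complexity: O(1).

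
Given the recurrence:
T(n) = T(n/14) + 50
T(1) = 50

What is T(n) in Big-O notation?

Each step divides n by 14 and adds 50. After log_14(n) steps, T(n) = O(log n).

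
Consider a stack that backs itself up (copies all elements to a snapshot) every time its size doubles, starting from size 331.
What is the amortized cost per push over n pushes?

Backups occur at sizes 331, 662, 1324, ..., copying 331 + 662 + 1324 + ... <= 2n elements total (geometric series). Spread over n pushes, the amortized backup cost is O(1) per push.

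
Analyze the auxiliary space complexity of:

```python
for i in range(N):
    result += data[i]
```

Space complexity: O(1).
Only a constant amount of auxiliary storage is used; nothing grows with n.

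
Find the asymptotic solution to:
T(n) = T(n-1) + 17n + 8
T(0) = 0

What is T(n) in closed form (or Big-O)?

Dominant term in sum is 17*sum(i, i=1..n) = 17*n*(n+1)/2 = O(n^2).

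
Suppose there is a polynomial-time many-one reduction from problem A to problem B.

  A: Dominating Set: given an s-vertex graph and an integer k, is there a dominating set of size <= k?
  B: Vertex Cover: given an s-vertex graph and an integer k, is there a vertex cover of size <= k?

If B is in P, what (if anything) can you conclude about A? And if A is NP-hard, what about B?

A poly-time reduction A <=_p B means any A-instance can be transformed to a B-instance in poly time.
If B is in P: compose the reduction with B's poly-time algorithm to solve A in poly time, so A is in P.
If A is NP-hard: every NP problem reduces to A, which reduces to B; composing reductions, every NP problem reduces to B, so B is NP-hard.
(Here in fact A is NP-complete and B is NP-complete.)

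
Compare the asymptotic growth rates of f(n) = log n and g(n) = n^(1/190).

g(n) = n^(1/190) grows faster: any positive power of n dominates log n.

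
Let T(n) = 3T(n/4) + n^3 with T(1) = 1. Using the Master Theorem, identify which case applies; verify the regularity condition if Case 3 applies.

a=3, b=4, f(n)=n^3.
log_4(3) = 0.7925 < 3.
f(n) = Omega(n^(0.7925+epsilon)) for some epsilon > 0, so Case 3 is the candidate.
Regularity: a*f(n/b) = 3*1*(n/4)^3 = (3/64)*1*n^3 <= c*f(n) with c = 3/64 < 1. Satisfied.
Case 3: T(n) = Theta(n^3).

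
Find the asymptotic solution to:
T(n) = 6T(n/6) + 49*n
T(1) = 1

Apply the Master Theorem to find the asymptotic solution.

a=6, b=6, f(n)=49*n. log_6(6) = 1. Case 2: T(n) = O(n log n).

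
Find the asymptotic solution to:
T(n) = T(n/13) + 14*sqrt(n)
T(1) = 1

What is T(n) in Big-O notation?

Each level contributes sqrt(n/13^k). Geometric series with ratio 1/sqrt(13) < 1 sums to O(sqrt(n)).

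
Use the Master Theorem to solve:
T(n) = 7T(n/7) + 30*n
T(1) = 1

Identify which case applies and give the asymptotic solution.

a=7, b=7, f(n)=30*n.
log_7(7) = 1, so n^(log_b(a)) = n.
f(n) = Theta(n), so Case 2 applies.
T(n) = Theta(n log n).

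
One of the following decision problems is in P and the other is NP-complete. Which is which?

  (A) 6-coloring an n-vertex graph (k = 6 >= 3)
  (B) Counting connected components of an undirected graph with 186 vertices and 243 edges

(A) is NP-complete: graph k-coloring for k>=3 is NP-complete by reduction from 3-SAT.
(B) is P: BFS/DFS visits each vertex and edge once: O(V+E).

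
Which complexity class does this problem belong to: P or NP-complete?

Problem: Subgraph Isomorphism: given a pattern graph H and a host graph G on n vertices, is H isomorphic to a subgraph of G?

This problem is NP-complete: generalizes Clique and Hamiltonian Path (pattern size is part of the input).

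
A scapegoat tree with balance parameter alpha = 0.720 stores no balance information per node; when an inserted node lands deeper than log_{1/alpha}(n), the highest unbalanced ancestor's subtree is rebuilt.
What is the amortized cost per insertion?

Search/insert path is O(log n). A rebuild of a subtree of size s costs O(s), but with alpha = 0.720 at least Omega(s) insertions must have occurred in that subtree since its last rebuild. Charging O(1) of the rebuild to each such insertion gives O(log n) amortized.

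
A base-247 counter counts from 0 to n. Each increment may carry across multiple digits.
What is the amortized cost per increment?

Digit at position i changes every 247^i increments. Total digit changes over n increments: n * 247/(247-1) = O(n). Amortized: O(1).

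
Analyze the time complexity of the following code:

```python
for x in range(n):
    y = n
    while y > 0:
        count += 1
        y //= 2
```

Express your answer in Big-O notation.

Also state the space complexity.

Time complexity: O(n log n).
Space complexity: O(1).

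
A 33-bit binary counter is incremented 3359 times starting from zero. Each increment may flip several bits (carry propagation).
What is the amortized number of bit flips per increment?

Bit i flips on every 2^i-th increment, so over 3359 increments bit i flips floor(3359/2^i) times. Summing over i: total flips < 2 * 3359. Amortized: < 2 = O(1) per increment.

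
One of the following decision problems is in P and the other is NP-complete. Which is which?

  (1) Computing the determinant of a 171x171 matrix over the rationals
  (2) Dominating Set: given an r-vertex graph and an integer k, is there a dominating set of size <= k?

(1) is P: Gaussian elimination runs in O(n^3).
(2) is NP-complete: reduces from Set Cover (with k part of the input).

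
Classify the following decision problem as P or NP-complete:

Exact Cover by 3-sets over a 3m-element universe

This problem is NP-complete: one of Karp's 21 NP-complete problems.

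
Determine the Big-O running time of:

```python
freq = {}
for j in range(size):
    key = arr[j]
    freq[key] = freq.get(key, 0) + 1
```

Time complexity: O(n).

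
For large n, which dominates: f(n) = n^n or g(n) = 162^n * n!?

g(n) = 162^n * n! grows faster: by Stirling n! ~ sqrt(2 pi n)(n/e)^n, so 162^n n! / n^n ~ (162/e)^n sqrt(2 pi n) -> infinity since 162/e > 1.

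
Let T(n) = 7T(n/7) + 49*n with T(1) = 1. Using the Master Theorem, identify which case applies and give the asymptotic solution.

a=7, b=7, f(n)=49*n.
log_7(7) = 1, so n^(log_b(a)) = n.
f(n) = Theta(n), so Case 2 applies.
T(n) = Theta(n log n).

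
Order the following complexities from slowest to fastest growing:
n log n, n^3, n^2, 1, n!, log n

Ordered by growth rate: 1 < log n < n log n < n^2 < n^3 < n!.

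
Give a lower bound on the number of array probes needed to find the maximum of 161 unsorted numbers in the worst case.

Adversary: any unprobed cell could hold a value larger than everything seen so far. If fewer than 161 cells are probed, the adversary places the max in an unprobed cell. So all 161 cells must be examined; together with 161-1 comparisons this is tight.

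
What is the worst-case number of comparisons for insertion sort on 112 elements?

Insertion sort on reverse-sorted input: 1 + 2 + ... + (112-1) = 6216 comparisons.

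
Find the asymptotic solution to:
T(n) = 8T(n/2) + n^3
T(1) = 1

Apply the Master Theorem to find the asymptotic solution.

a=8, b=2, f(n)=n^3. log_2(8) = 3. Case 2: T(n) = O(n^3 log n).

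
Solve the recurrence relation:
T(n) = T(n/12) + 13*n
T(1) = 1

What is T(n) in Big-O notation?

Geometric series: 13*n*(1 + 1/12 + 1/12^2 + ...) = O(n). T(n) = O(n).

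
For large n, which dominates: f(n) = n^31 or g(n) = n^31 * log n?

g(n) = n^31 * log n grows faster: extra log n factor -> infinity.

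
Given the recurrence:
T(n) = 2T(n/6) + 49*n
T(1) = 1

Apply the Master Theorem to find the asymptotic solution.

a=2, b=6, f(n)=49*n. log_6(2) = 0.3869 < 1. Case 3: T(n) = O(n).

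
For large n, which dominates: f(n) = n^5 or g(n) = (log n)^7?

f(n) = n^5 grows faster: any positive polynomial dominates any polylog.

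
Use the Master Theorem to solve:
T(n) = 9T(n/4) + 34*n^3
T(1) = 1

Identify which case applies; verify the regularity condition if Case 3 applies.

a=9, b=4, f(n)=34*n^3.
log_4(9) = 1.585 < 3.
f(n) = Omega(n^(1.585+epsilon)) for some epsilon > 0, so Case 3 is the candidate.
Regularity: a*f(n/b) = 9*34*(n/4)^3 = (9/64)*34*n^3 <= c*f(n) with c = 9/64 < 1. Satisfied.
Case 3: T(n) = Theta(n^3).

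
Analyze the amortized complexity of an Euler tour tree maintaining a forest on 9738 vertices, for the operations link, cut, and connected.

An Euler tour tree stores each tree's Euler tour as a balanced BST keyed by tour position. On 9738 vertices: link concatenates two tours via O(1) splits/joins of size <= 2*9738 (O(log n)); cut splits the tour at the two occurrences of the edge (O(log n)); connected compares BST roots (O(log n) to find the root). All O(log n) amortized.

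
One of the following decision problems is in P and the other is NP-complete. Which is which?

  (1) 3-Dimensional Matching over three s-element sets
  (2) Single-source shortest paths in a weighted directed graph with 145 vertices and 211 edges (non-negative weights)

(1) is NP-complete: one of Karp's 21 NP-complete problems.
(2) is P: Dijkstra's algorithm runs in O((V+E) log V).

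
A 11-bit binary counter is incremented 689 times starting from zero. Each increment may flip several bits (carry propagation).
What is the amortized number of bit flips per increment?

Bit i flips on every 2^i-th increment, so over 689 increments bit i flips floor(689/2^i) times. Summing over i: total flips < 2 * 689. Amortized: < 2 = O(1) per increment.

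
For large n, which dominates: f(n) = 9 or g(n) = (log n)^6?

g(n) = (log n)^6 grows faster: any unbounded function dominates a constant.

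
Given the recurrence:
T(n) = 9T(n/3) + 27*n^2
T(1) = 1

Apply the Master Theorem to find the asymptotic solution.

a=9, b=3, f(n)=27*n^2. log_3(9) = 2. Case 2: T(n) = O(n^2 log n).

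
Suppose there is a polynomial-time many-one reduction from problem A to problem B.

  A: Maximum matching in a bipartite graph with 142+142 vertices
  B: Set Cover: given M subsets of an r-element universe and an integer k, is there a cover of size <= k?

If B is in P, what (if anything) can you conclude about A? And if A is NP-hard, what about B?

A poly-time reduction A <=_p B means any A-instance can be transformed to a B-instance in poly time.
If B is in P: compose the reduction with B's poly-time algorithm to solve A in poly time, so A is in P.
If A is NP-hard: every NP problem reduces to A, which reduces to B; composing reductions, every NP problem reduces to B, so B is NP-hard.
(Here in fact A is P and B is NP-complete.)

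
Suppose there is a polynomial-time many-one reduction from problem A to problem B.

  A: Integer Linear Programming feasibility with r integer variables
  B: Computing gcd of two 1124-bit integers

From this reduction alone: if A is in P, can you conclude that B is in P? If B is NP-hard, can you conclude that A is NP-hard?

A poly-time reduction A <=_p B transfers tractability DOWN (B easy => A easy) and hardness UP (A hard => B hard), not the reverse.
From A in P, the reduction alone does NOT give B in P: any problem in P trivially reduces to SAT, yet SAT is not known to be in P.
From B NP-hard, the reduction alone does NOT give A NP-hard: again, easy problems reduce to hard ones.
(Here in fact A is NP-complete and B is in P, so no such reduction is known -- its existence would imply P = NP; the analysis concerns only what the assumed reduction would or would not let you conclude.)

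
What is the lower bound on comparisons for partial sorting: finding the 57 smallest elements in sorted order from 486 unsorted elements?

Finding 57 smallest of 486 in sorted order: Omega(486) to identify the 57 smallest, plus Omega(57 log 57) to sort them. Total: Omega(n + k log k).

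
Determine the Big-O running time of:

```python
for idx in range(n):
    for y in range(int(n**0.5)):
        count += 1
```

Time complexity: O(n * sqrt(n)).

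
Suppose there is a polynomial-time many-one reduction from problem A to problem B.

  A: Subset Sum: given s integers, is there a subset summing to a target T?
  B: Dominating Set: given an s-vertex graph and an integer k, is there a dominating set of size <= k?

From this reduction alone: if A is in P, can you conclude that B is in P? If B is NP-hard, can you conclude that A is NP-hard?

A poly-time reduction A <=_p B transfers tractability DOWN (B easy => A easy) and hardness UP (A hard => B hard), not the reverse.
From A in P, the reduction alone does NOT give B in P: any problem in P trivially reduces to SAT, yet SAT is not known to be in P.
From B NP-hard, the reduction alone does NOT give A NP-hard: again, easy problems reduce to hard ones.
(Here in fact A is NP-complete and B is NP-complete.)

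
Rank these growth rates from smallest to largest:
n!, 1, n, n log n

Ordered by growth rate: 1 < n < n log n < n!.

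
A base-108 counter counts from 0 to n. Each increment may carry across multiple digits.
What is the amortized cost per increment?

Digit at position i changes every 108^i increments. Total digit changes over n increments: n * 108/(108-1) = O(n). Amortized: O(1).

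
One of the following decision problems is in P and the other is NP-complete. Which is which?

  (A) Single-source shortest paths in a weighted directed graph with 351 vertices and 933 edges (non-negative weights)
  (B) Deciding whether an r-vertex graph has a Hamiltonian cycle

(A) is P: Dijkstra's algorithm runs in O((V+E) log V).
(B) is NP-complete: one of Karp's 21 NP-complete problems.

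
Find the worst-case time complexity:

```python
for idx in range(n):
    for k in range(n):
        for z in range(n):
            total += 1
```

Time complexity: O(n^3).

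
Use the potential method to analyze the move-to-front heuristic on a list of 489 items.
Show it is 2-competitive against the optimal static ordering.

Let Phi = number of inversions between the MTF list and the optimal static list (0 <= Phi <= C(489,2)). Accessing an element at MTF position k and optimal position j: the move-to-front destroys all k-1 inversions in front of it that are not in front in optimal (>= k-j of them) and creates at most j-1 new ones. Amortized cost <= k + (j-1) - (k-j) = 2j - 1 <= 2 * optimal cost.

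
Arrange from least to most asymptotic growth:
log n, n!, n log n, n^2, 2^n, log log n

Ordered by growth rate: log log n < log n < n log n < n^2 < 2^n < n!.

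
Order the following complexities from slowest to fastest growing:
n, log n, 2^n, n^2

Ordered by growth rate: log n < n < n^2 < 2^n.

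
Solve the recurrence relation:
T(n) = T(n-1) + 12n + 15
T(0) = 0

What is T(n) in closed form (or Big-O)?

Dominant term in sum is 12*sum(i, i=1..n) = 12*n*(n+1)/2 = O(n^2).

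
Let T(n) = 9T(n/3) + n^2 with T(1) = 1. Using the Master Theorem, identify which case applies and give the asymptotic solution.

a=9, b=3, f(n)=n^2.
log_3(9) = 2, so n^(log_b(a)) = n^2.
f(n) = Theta(n^2), so Case 2 applies.
T(n) = Theta(n^2 log n).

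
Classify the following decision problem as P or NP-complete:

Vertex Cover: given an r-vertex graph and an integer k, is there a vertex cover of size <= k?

This problem is NP-complete: one of Karp's 21 NP-complete problems (with k part of the input; for any fixed constant k it is in P).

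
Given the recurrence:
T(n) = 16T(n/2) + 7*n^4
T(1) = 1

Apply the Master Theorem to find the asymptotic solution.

a=16, b=2, f(n)=7*n^4. log_2(16) = 4. Case 2: T(n) = O(n^4 log n).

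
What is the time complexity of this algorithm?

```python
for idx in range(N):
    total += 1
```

Time complexity: O(n).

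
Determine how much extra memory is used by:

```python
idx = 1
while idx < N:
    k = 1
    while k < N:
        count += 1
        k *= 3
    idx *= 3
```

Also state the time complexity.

Space complexity: O(1).
Only a constant amount of auxiliary storage is used; nothing grows with n.
Time complexity: O(log^2 n).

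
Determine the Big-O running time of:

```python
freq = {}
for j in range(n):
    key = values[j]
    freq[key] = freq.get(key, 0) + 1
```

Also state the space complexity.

Time complexity: O(n).
Space complexity: O(n).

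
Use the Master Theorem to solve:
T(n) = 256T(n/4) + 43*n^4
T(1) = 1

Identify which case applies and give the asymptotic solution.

a=256, b=4, f(n)=43*n^4.
log_4(256) = 4, so n^(log_b(a)) = n^4.
f(n) = Theta(n^4), so Case 2 applies.
T(n) = Theta(n^4 log n).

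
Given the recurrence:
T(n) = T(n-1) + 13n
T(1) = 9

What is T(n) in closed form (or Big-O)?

Unrolling: T(n) = 9 + 13*(2 + 3 + ... + n) = 9 + 13*(n(n+1)/2 - 1) = O(n^2).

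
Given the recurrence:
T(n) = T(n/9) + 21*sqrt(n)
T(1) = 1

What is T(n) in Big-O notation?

Each level contributes sqrt(n/9^k). Geometric series with ratio 1/sqrt(9) < 1 sums to O(sqrt(n)).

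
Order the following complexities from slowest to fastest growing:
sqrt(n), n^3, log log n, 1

Ordered by growth rate: 1 < log log n < sqrt(n) < n^3.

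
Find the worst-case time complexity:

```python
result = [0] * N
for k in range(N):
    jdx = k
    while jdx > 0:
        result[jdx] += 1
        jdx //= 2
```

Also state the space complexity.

Time complexity: O(n log n).
Space complexity: O(n).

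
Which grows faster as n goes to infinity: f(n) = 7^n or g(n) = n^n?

g(n) = n^n grows faster: n^n / 7^n = (n/7)^n -> infinity once n > 7.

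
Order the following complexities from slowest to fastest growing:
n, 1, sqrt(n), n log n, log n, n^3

Ordered by growth rate: 1 < log n < sqrt(n) < n < n log n < n^3.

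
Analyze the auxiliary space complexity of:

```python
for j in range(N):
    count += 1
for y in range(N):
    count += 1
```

Space complexity: O(1).
Only a constant amount of auxiliary storage is used; nothing grows with n.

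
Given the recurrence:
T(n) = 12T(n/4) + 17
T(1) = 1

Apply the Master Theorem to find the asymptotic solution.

a=12, b=4, f(n)=17. log_4(12) = 1.792. Case 1 of Master Theorem: T(n) = O(n^1.792).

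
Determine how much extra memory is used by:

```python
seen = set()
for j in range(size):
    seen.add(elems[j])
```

Space complexity: O(n).
Auxiliary storage grows linearly with the input size n in the worst case.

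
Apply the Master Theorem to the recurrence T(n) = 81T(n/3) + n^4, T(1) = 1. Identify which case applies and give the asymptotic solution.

a=81, b=3, f(n)=n^4.
log_3(81) = 4, so n^(log_b(a)) = n^4.
f(n) = Theta(n^4), so Case 2 applies.
T(n) = Theta(n^4 log n).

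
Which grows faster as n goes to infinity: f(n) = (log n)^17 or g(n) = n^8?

g(n) = n^8 grows faster: any positive polynomial dominates any polylog.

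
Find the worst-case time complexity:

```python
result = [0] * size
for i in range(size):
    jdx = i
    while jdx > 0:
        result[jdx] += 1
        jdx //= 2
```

Time complexity: O(n log n).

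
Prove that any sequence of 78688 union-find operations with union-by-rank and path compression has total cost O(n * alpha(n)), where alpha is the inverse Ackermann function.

Using Tarjan's analysis with rank-based potential function. Union-by-rank keeps tree height O(log n). Path compression flattens paths during find. For n = 78688 operations, total cost is O(n * alpha(n)), effectively O(n) since alpha grows incredibly slowly.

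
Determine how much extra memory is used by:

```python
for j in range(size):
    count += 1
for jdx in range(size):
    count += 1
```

Space complexity: O(1).
Only a constant amount of auxiliary storage is used; nothing grows with n.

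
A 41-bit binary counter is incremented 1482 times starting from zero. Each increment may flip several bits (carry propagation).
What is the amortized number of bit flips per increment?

Bit i flips on every 2^i-th increment, so over 1482 increments bit i flips floor(1482/2^i) times. Summing over i: total flips < 2 * 1482. Amortized: < 2 = O(1) per increment.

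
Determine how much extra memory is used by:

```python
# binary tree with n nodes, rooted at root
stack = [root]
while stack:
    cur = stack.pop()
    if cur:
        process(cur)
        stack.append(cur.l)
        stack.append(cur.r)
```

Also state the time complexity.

Space complexity: O(n).
Auxiliary storage grows linearly with the input size n in the worst case.
Time complexity: O(n).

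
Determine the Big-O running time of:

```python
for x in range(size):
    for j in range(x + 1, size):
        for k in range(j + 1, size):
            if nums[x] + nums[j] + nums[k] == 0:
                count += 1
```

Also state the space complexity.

Time complexity: O(n^3).
Space complexity: O(1).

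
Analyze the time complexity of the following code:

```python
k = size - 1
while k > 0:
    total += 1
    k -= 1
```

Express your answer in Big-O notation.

Time complexity: O(n).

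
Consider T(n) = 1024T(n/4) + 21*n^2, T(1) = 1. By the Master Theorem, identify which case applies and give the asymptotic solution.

a=1024, b=4, f(n)=21*n^2.
log_4(1024) = 5 > 2.
Since f(n) = O(n^2) is polynomially smaller than n^5, Case 1 applies.
T(n) = Theta(n^5).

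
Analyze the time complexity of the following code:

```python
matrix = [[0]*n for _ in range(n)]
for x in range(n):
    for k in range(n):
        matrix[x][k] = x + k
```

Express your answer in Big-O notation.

Time complexity: O(n^2).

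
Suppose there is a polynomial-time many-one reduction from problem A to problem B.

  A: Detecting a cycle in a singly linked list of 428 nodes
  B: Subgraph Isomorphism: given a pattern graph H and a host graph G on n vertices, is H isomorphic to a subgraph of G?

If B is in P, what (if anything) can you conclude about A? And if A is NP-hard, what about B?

A poly-time reduction A <=_p B means any A-instance can be transformed to a B-instance in poly time.
If B is in P: compose the reduction with B's poly-time algorithm to solve A in poly time, so A is in P.
If A is NP-hard: every NP problem reduces to A, which reduces to B; composing reductions, every NP problem reduces to B, so B is NP-hard.
(Here in fact A is P and B is NP-complete.)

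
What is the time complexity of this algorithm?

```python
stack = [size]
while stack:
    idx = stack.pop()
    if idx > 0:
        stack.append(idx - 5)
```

Time complexity: O(n).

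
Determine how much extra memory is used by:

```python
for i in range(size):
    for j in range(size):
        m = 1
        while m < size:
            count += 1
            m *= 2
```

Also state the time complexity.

Space complexity: O(1).
Only a constant amount of auxiliary storage is used; nothing grows with n.
Time complexity: O(n^2 log n).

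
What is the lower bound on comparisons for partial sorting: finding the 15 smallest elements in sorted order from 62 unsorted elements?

Finding 15 smallest of 62 in sorted order: Omega(62) to identify the 15 smallest, plus Omega(15 log 15) to sort them. Total: Omega(n + k log k).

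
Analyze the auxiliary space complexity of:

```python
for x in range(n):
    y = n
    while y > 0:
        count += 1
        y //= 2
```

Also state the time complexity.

Space complexity: O(1).
Only a constant amount of auxiliary storage is used; nothing grows with n.
Time complexity: O(n log n).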